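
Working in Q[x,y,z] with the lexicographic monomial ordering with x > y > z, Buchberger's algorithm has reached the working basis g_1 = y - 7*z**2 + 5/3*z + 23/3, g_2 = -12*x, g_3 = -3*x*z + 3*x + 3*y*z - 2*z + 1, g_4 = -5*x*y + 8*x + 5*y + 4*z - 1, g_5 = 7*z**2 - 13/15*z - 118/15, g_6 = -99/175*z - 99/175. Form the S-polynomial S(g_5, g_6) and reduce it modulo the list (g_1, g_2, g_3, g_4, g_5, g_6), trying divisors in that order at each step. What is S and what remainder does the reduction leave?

lcm(LM(g_5), LM(g_6)) = z**2.
S = (lcm/LT(g_5))·g_5 − (lcm/LT(g_6))·g_6 = -118/105*z - 118/105.
Reduce S modulo (g_1, g_2, g_3, g_4, g_5, g_6) in that order:
  leading term z: subtract (590/297)·g_6 from -118/105*z - 118/105 → 0
The remainder is 0, so this S-polynomial contributes no new basis element.

S(g_5, g_6) = -118/105*z - 118/105; remainder on division = 0.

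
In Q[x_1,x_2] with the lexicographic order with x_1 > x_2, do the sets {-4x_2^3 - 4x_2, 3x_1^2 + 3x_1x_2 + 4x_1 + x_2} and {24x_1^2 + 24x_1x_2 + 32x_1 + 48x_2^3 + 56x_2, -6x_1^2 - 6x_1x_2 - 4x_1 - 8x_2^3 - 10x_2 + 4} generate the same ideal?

No, the ideals differ.

For a fixed monomial order, each ideal has a unique reduced Gröbner basis; comparing bases decides equality.
Buchberger on the first generating set:
f_1 = -4x_2^3 - 4x_2, LT = x_2^3.
f_2 = 3x_1^2 + 3x_1x_2 + 4x_1 + x_2, LT = x_1^2.

S(f_1,f_2): leading monomials are coprime, so the S-polynomial reduces to 0 (Buchberger's first criterion).
Every S-polynomial of the final basis reduces to 0, so we have a Gröbner basis.
Inter-reduce: drop elements whose leading term is divisible by another's, tail-reduce, and make monic.
Reduced Gröbner basis: {x_1^2 + x_1x_2 + 4/3x_1 + 1/3x_2, x_2^3 + x_2}.

Buchberger on the second generating set:
h_1 = 24x_1^2 + 24x_1x_2 + 32x_1 + 48x_2^3 + 56x_2, LT = x_1^2.
h_2 = -6x_1^2 - 6x_1x_2 - 4x_1 - 8x_2^3 - 10x_2 + 4, LT = x_1^2.

S(h_1,h_2): lcm = x_1^2. S = 2/3x_1 + 2/3x_2^3 + 2/3x_2 + 2/3.
  leading term x_1: no divisor's leading term divides it; move 2/3x_1 to the remainder.
  leading term x_2^3: no divisor's leading term divides it; move 2/3x_2^3 to the remainder.
  leading term x_2: no divisor's leading term divides it; move 2/3x_2 to the remainder.
  leading term 1: no divisor's leading term divides it; move 2/3 to the remainder.
  remainder 2/3x_1 + 2/3x_2^3 + 2/3x_2 + 2/3 ≠ 0; add k_3 = 2/3x_1 + 2/3x_2^3 + 2/3x_2 + 2/3 to the basis.

S(h_1,k_3): lcm = x_1^2. S = -x_1x_2^3 + 1/3x_1 + 2x_2^3 + 7/3x_2.
  leading term x_1x_2^3: subtract (-3/2x_2^3)·k_3 from -x_1x_2^3 + 1/3x_1 + 2x_2^3 + 7/3x_2 → 1/3x_1 + x_2^6 + x_2^4 + 3x_2^3 + 7/3x_2
  leading term x_1: subtract (1/2)·k_3 from 1/3x_1 + x_2^6 + x_2^4 + 3x_2^3 + 7/3x_2 → x_2^6 + x_2^4 + 8/3x_2^3 + 2x_2 - 1/3
  leading term x_2^6: no divisor's leading term divides it; move x_2^6 to the remainder.
  leading term x_2^4: no divisor's leading term divides it; move x_2^4 to the remainder.
  leading term x_2^3: no divisor's leading term divides it; move 8/3x_2^3 to the remainder.
  leading term x_2: no divisor's leading term divides it; move 2x_2 to the remainder.
  leading term 1: no divisor's leading term divides it; move -1/3 to the remainder.
  remainder x_2^6 + x_2^4 + 8/3x_2^3 + 2x_2 - 1/3 ≠ 0; add k_4 = x_2^6 + x_2^4 + 8/3x_2^3 + 2x_2 - 1/3 to the basis.

S(h_2,k_3): lcm = x_1^2. S = -x_1x_2^3 - 1/3x_1 + 4/3x_2^3 + 5/3x_2 - 2/3.
  leading term x_1x_2^3: subtract (-3/2x_2^3)·k_3 from -x_1x_2^3 - 1/3x_1 + 4/3x_2^3 + 5/3x_2 - 2/3 → -1/3x_1 + x_2^6 + x_2^4 + 7/3x_2^3 + 5/3x_2 - 2/3
  leading term x_1: subtract (-1/2)·k_3 from -1/3x_1 + x_2^6 + x_2^4 + 7/3x_2^3 + 5/3x_2 - 2/3 → x_2^6 + x_2^4 + 8/3x_2^3 + 2x_2 - 1/3
  leading term x_2^6: subtract (1)·k_4 from x_2^6 + x_2^4 + 8/3x_2^3 + 2x_2 - 1/3 → 0
  remainder 0.

S(h_1,k_4): leading monomials are coprime, so the S-polynomial reduces to 0 (Buchberger's first criterion).
S(h_2,k_4): leading monomials are coprime, so the S-polynomial reduces to 0 (Buchberger's first criterion).
S(k_3,k_4): leading monomials are coprime, so the S-polynomial reduces to 0 (Buchberger's first criterion).
Every S-polynomial of the final basis reduces to 0, so we have a Gröbner basis.
Inter-reduce: drop elements whose leading term is divisible by another's, tail-reduce, and make monic.
Reduced Gröbner basis: {x_1 + x_2^3 + x_2 + 1, x_2^6 + x_2^4 + 8/3x_2^3 + 2x_2 - 1/3}.

These differ, so the ideals are not equal.
The choice of monomial ordering does not affect the verdict — as long as both bases are computed under the same ordering, their equality decides ideal equality.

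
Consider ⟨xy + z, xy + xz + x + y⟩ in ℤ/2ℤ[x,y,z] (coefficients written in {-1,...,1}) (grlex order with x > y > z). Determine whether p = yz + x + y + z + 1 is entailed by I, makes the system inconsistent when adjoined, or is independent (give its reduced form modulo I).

First compute the reduced Gröbner basis of I by Buchberger's algorithm.
f_1 = xy + z, LT = xy.
f_2 = xy + xz + x + y, LT = xy.

S(f_1,f_2): lcm = xy. S = xz + x + y + z.
  reduce S modulo (f_1, f_2):
  remainder xz + x + y + z ≠ 0; add h_3 = xz + x + y + z to the basis.

S(f_1,h_3): lcm = xyz. S = xy + y² + yz + z².
  reduce S modulo (f_1, f_2, h_3):
  remainder y² + yz + z² + z ≠ 0; add h_4 = y² + yz + z² + z to the basis.

The other S-polynomials (S(f_2,h_3), S(f_1,h_4), S(f_2,h_4), S(h_3,h_4)) all reduce to 0 modulo the current basis, so we have a Gröbner basis.
Inter-reduce: drop elements whose leading term is divisible by another's, tail-reduce, and make monic.
Reduced Gröbner basis: {xy + z, xz + x + y + z, y² + yz + z² + z}.
Label its elements g_1 = xy + z, g_2 = xz + x + y + z, g_3 = y² + yz + z² + z.

Reduce p = yz + x + y + z + 1 modulo G:
  leading term yz: no divisor's leading term divides it; move yz to the remainder.
  leading term x: no divisor's leading term divides it; move x to the remainder.
  leading term y: no divisor's leading term divides it; move y to the remainder.
  leading term z: no divisor's leading term divides it; move z to the remainder.
  leading term 1: no divisor's leading term divides it; move 1 to the remainder.
  normal form = yz + x + y + z + 1.
The normal form is nonzero, so p ∉ I. Since p minus its normal form lies in I, I + (p) = I + (r) where r = yz + x + y + z + 1; decide whether this ideal is the whole ring.
Run Buchberger on G together with r (pairs among the g_i already reduce to 0 since G is a Gröbner basis):
g_1 = xy + z, LT = xy.
g_2 = xz + x + y + z, LT = xz.
g_3 = y² + yz + z² + z, LT = y².
r = yz + x + y + z + 1, LT = yz.

S(g_1,r): lcm = xyz. S = x² + xy + xz + z² + x.
  reduce S modulo (g_1, g_2, g_3, r):
  remainder x² + z² + y ≠ 0; add m_5 = x² + z² + y to the basis.

S(g_3,r): lcm = y²z. S = yz² + z³ + xy + y² + yz + z² + y.
  reduce S modulo (g_1, g_2, g_3, r, m_5):
  remainder z³ + z² + y + z + 1 ≠ 0; add m_6 = z³ + z² + y + z + 1 to the basis.

The other S-polynomials (S(g_1,g_2), S(g_1,g_3), S(g_2,g_3), S(g_2,r), S(g_1,m_5), S(g_2,m_5), S(g_3,m_5), S(r,m_5), S(g_1,m_6), S(g_2,m_6), S(g_3,m_6), S(r,m_6), S(m_5,m_6)) all reduce to 0 modulo the current basis, so we have a Gröbner basis.
Inter-reduce: drop elements whose leading term is divisible by another's, tail-reduce, and make monic.
Reduced Gröbner basis: {z³ + z² + y + z + 1, x² + z² + y, xy + z, xz + x + y + z, y² + z² + x + y + 1, yz + x + y + z + 1}.
The reduced Gröbner basis of I + (p) is {z³ + z² + y + z + 1, x² + z² + y, xy + z, xz + x + y + z, y² + z² + x + y + 1, yz + x + y + z + 1} ≠ {1}, a proper ideal, so the enlarged system stays consistent: p is independent of I, with normal form yz + x + y + z + 1.

yz + x + y + z + 1 is independent of I; its normal form modulo I is yz + x + y + z + 1.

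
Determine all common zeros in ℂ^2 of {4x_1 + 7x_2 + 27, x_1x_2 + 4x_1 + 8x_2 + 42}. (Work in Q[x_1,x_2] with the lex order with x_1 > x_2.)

{(2, -5), (-39/4, 12/7)}

Compute a lex Gröbner basis by Buchberger's algorithm.
f_1 = 4x_1 + 7x_2 + 27, LT = x_1.
f_2 = x_1x_2 + 4x_1 + 8x_2 + 42, LT = x_1x_2.

S(f_1,f_2): lcm = x_1x_2. S = -4x_1 + 7/4x_2^2 - 5/4x_2 - 42.
  leading term x_1: subtract (-1)·f_1 from -4x_1 + 7/4x_2^2 - 5/4x_2 - 42 → 7/4x_2^2 + 23/4x_2 - 15
  leading term x_2^2: no divisor's leading term divides it; move 7/4x_2^2 to the remainder.
  leading term x_2: no divisor's leading term divides it; move 23/4x_2 to the remainder.
  leading term 1: no divisor's leading term divides it; move -15 to the remainder.
  remainder 7/4x_2^2 + 23/4x_2 - 15 ≠ 0; add h_3 = 7/4x_2^2 + 23/4x_2 - 15 to the basis.

The other S-polynomials (S(f_1,h_3), S(f_2,h_3)) all reduce to 0 modulo the current basis, so we have a Gröbner basis.
Inter-reduce: drop elements whose leading term is divisible by another's, tail-reduce, and make monic.
Reduced Gröbner basis: {x_1 + 7/4x_2 + 27/4, x_2^2 + 23/7x_2 - 60/7}.

A lex Gröbner basis eliminates variables successively. Here x_2^2 + 23/7x_2 - 60/7 depends only on x_2, with roots {-5, 12/7}; lifting each root through the earlier basis elements recovers the full solutions.
  x_2 = -5: the earlier basis element becomes x_1 - 2 = 0, giving x_1 = 2 — point (2, -5).
  x_2 = 12/7: the earlier basis element becomes x_1 + 39/4 = 0, giving x_1 = -39/4 — point (-39/4, 12/7).
Substituting each solution back into the original system confirms all equations vanish.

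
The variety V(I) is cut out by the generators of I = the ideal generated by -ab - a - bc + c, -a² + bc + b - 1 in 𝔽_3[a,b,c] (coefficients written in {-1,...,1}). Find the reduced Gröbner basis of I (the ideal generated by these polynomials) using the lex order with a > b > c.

G = {a² - bc - b + 1, ab + a + bc - c, ac + b²c + b² - bc² + bc + c² - 1, b³c + b³ - b²c² - b²c + b² - bc² + bc - b - c² - 1}

f_1 = -ab - a - bc + c, LT = ab.
f_2 = -a² + bc + b - 1, LT = a².

S(f_1,f_2): lcm = a²b. S = a² + abc - ac + b²c + b² - b.
  leading term a²: subtract (-1)·f_2 from a² + abc - ac + b²c + b² - b → abc - ac + b²c + b² + bc - 1
  leading term abc: subtract (-c)·f_1 from abc - ac + b²c + b² + bc - 1 → ac + b²c + b² - bc² + bc + c² - 1
  leading term ac: no divisor's leading term divides it; move ac to the remainder.
  leading term b²c: no divisor's leading term divides it; move b²c to the remainder.
  leading term b²: no divisor's leading term divides it; move b² to the remainder.
  leading term bc²: no divisor's leading term divides it; move -bc² to the remainder.
  leading term bc: no divisor's leading term divides it; move bc to the remainder.
  leading term c²: no divisor's leading term divides it; move c² to the remainder.
  leading term 1: no divisor's leading term divides it; move -1 to the remainder.
  remainder ac + b²c + b² - bc² + bc + c² - 1 ≠ 0; add g_3 = ac + b²c + b² - bc² + bc + c² - 1 to the basis.

S(f_1,g_3): lcm = abc. S = ac - b³c - b³ + b²c² - b²c + b - c².
  leading term ac: subtract (1)·g_3 from ac - b³c - b³ + b²c² - b²c + b - c² → -b³c - b³ + b²c² + b²c - b² + bc² - bc + b + c² + 1
  leading term b³c: no divisor's leading term divides it; move -b³c to the remainder.
  leading term b³: no divisor's leading term divides it; move -b³ to the remainder.
  leading term b²c²: no divisor's leading term divides it; move b²c² to the remainder.
  leading term b²c: no divisor's leading term divides it; move b²c to the remainder.
  leading term b²: no divisor's leading term divides it; move -b² to the remainder.
  leading term bc²: no divisor's leading term divides it; move bc² to the remainder.
  leading term bc: no divisor's leading term divides it; move -bc to the remainder.
  leading term b: no divisor's leading term divides it; move b to the remainder.
  leading term c²: no divisor's leading term divides it; move c² to the remainder.
  leading term 1: no divisor's leading term divides it; move 1 to the remainder.
  remainder -b³c - b³ + b²c² + b²c - b² + bc² - bc + b + c² + 1 ≠ 0; add g_4 = -b³c - b³ + b²c² + b²c - b² + bc² - bc + b + c² + 1 to the basis.

S(f_2,g_3): lcm = a²c. S = -ab²c - ab² + abc² - abc - ac² + a - bc² - bc + c.
  leading term ab²c: subtract (bc)·f_1 from -ab²c - ab² + abc² - abc - ac² + a - bc² - bc + c → -ab² + abc² - ac² + a + b²c² + bc² - bc + c
  leading term ab²: subtract (b)·f_1 from -ab² + abc² - ac² + a + b²c² + bc² - bc + c → abc² + ab - ac² + a + b²c² + b²c + bc² + bc + c
  leading term abc²: subtract (-c²)·f_1 from abc² + ab - ac² + a + b²c² + b²c + bc² + bc + c → ab + ac² + a + b²c² + b²c - bc³ + bc² + bc + c³ + c
  leading term ab: subtract (-1)·f_1 from ab + ac² + a + b²c² + b²c - bc³ + bc² + bc + c³ + c → ac² + b²c² + b²c - bc³ + bc² + c³ - c
  leading term ac²: subtract (c)·g_3 from ac² + b²c² + b²c - bc³ + bc² + c³ - c → 0
  remainder 0.

S(f_1,g_4): lcm = ab³c. S = -ab³ + ab²c² - ab²c - ab² + abc² - abc + ab + ac² + a + b³c² - b²c².
  leading term ab³: subtract (b²)·f_1 from -ab³ + ab²c² - ab²c - ab² + abc² - abc + ab + ac² + a + b³c² - b²c² → ab²c² - ab²c + abc² - abc + ab + ac² + a + b³c² + b³c - b²c² - b²c
  leading term ab²c²: subtract (-bc²)·f_1 from ab²c² - ab²c + abc² - abc + ab + ac² + a + b³c² + b³c - b²c² - b²c → -ab²c - abc + ab + ac² + a + b³c² + b³c - b²c³ - b²c² - b²c + bc³
  leading term ab²c: subtract (bc)·f_1 from -ab²c - abc + ab + ac² + a + b³c² + b³c - b²c³ - b²c² - b²c + bc³ → ab + ac² + a + b³c² + b³c - b²c³ - b²c + bc³ - bc²
  leading term ab: subtract (-1)·f_1 from ab + ac² + a + b³c² + b³c - b²c³ - b²c + bc³ - bc² → ac² + b³c² + b³c - b²c³ - b²c + bc³ - bc² - bc + c
  leading term ac²: subtract (c)·g_3 from ac² + b³c² + b³c - b²c³ - b²c + bc³ - bc² - bc + c → b³c² + b³c - b²c³ - b²c² + b²c - bc³ + bc² - bc - c³ - c
  leading term b³c²: subtract (-c)·g_4 from b³c² + b³c - b²c³ - b²c² + b²c - bc³ + bc² - bc - c³ - c → 0
  remainder 0.

S(f_2,g_4): leading monomials are coprime, so the S-polynomial reduces to 0 (Buchberger's first criterion).
S(g_3,g_4): lcm = ab³c. S = -ab³ + ab²c² + ab²c - ab² + abc² - abc + ab + ac² + a + b⁵c + b⁵ - b⁴c² + b⁴c + b³c² - b³.
  leading term ab³: subtract (b²)·f_1 from -ab³ + ab²c² + ab²c - ab² + abc² - abc + ab + ac² + a + b⁵c + b⁵ - b⁴c² + b⁴c + b³c² - b³ → ab²c² + ab²c + abc² - abc + ab + ac² + a + b⁵c + b⁵ - b⁴c² + b⁴c + b³c² + b³c - b³ - b²c
  leading term ab²c²: subtract (-bc²)·f_1 from ab²c² + ab²c + abc² - abc + ab + ac² + a + b⁵c + b⁵ - b⁴c² + b⁴c + b³c² + b³c - b³ - b²c → ab²c - abc + ab + ac² + a + b⁵c + b⁵ - b⁴c² + b⁴c + b³c² + b³c - b³ - b²c³ - b²c + bc³
  leading term ab²c: subtract (-bc)·f_1 from ab²c - abc + ab + ac² + a + b⁵c + b⁵ - b⁴c² + b⁴c + b³c² + b³c - b³ - b²c³ - b²c + bc³ → abc + ab + ac² + a + b⁵c + b⁵ - b⁴c² + b⁴c + b³c² + b³c - b³ - b²c³ - b²c² - b²c + bc³ + bc²
  leading term abc: subtract (-c)·f_1 from abc + ab + ac² + a + b⁵c + b⁵ - b⁴c² + b⁴c + b³c² + b³c - b³ - b²c³ - b²c² - b²c + bc³ + bc² → ab + ac² - ac + a + b⁵c + b⁵ - b⁴c² + b⁴c + b³c² + b³c - b³ - b²c³ - b²c² - b²c + bc³ + c²
  leading term ab: subtract (-1)·f_1 from ab + ac² - ac + a + b⁵c + b⁵ - b⁴c² + b⁴c + b³c² + b³c - b³ - b²c³ - b²c² - b²c + bc³ + c² → ac² - ac + b⁵c + b⁵ - b⁴c² + b⁴c + b³c² + b³c - b³ - b²c³ - b²c² - b²c + bc³ - bc + c² + c
  leading term ac²: subtract (c)·g_3 from ac² - ac + b⁵c + b⁵ - b⁴c² + b⁴c + b³c² + b³c - b³ - b²c³ - b²c² - b²c + bc³ - bc + c² + c → -ac + b⁵c + b⁵ - b⁴c² + b⁴c + b³c² + b³c - b³ - b²c³ + b²c² + b²c - bc³ - bc² - bc - c³ + c² - c
  leading term ac: subtract (-1)·g_3 from -ac + b⁵c + b⁵ - b⁴c² + b⁴c + b³c² + b³c - b³ - b²c³ + b²c² + b²c - bc³ - bc² - bc - c³ + c² - c → b⁵c + b⁵ - b⁴c² + b⁴c + b³c² + b³c - b³ - b²c³ + b²c² - b²c + b² - bc³ + bc² - c³ - c² - c - 1
  leading term b⁵c: subtract (-b²)·g_4 from b⁵c + b⁵ - b⁴c² + b⁴c + b³c² + b³c - b³ - b²c³ + b²c² - b²c + b² - bc³ + bc² - c³ - c² - c - 1 → -b⁴c - b⁴ - b³c² - b²c³ - b²c² - b²c - b² - bc³ + bc² - c³ - c² - c - 1
  leading term b⁴c: subtract (b)·g_4 from -b⁴c - b⁴ - b³c² - b²c³ - b²c² - b²c - b² - bc³ + bc² - c³ - c² - c - 1 → b³c² - b³c + b³ - b²c³ + b²c² + b² - bc³ - b - c³ - c² - c - 1
  leading term b³c²: subtract (-c)·g_4 from b³c² - b³c + b³ - b²c³ + b²c² + b² - bc³ - b - c³ - c² - c - 1 → b³c + b³ - b²c² - b²c + b² - bc² + bc - b - c² - 1
  leading term b³c: subtract (-1)·g_4 from b³c + b³ - b²c² - b²c + b² - bc² + bc - b - c² - 1 → 0
  remainder 0.

Every S-polynomial of the final basis reduces to 0, so we have a Gröbner basis.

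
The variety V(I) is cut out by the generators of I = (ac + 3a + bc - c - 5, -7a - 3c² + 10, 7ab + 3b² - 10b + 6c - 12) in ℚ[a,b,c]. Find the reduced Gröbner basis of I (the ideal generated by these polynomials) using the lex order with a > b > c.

This is the nonlinear analogue of row-reducing a linear system.

f_1 = ac + 3a + bc - c - 5, LT = ac.
f_2 = -7a - 3c² + 10, LT = a.
f_3 = 7ab + 3b² - 10b + 6c - 12, LT = ab.

S(f_1,f_2): lcm = ac. S = 3a + bc - 3/7c³ + 3/7c - 5.
  reduce S modulo (f_1, f_2, f_3):
  remainder bc - 3/7c³ - 9/7c² + 3/7c - 5/7 ≠ 0; add g_4 = bc - 3/7c³ - 9/7c² + 3/7c - 5/7 to the basis.

S(f_1,f_3): lcm = abc. S = 3ab + 4/7b²c + 3/7bc - 5b - 6/7c² + 12/7c.
  reduce S modulo (f_1, f_2, f_3, g_4):
  remainder -15/49b + 36/343c⁵ + 27/343c⁴ - 36/49c³ - 72/343c² + 426/343c + 45/343 ≠ 0; add g_5 = -15/49b + 36/343c⁵ + 27/343c⁴ - 36/49c³ - 72/343c² + 426/343c + 45/343 to the basis.

S(f_2,f_3): lcm = ab. S = -3/7b² + 3/7bc² - 6/7c + 12/7.
  reduce S modulo (f_1, f_2, f_3, g_4, g_5):
  remainder -108/1715c⁷ - 81/343c⁶ + 513/1715c⁵ + 2619/1715c⁴ + 36/343c³ - 2889/1715c² - 117/343c + 135/343 ≠ 0; add g_6 = -108/1715c⁷ - 81/343c⁶ + 513/1715c⁵ + 2619/1715c⁴ + 36/343c³ - 2889/1715c² - 117/343c + 135/343 to the basis.

S(f_3,g_5): lcm = ab. S = 12/35ac⁵ + 9/35ac⁴ - 12/5ac³ - 24/35ac² + 142/35ac + 3/7a + 3/7b² - 10/7b + 6/7c - 12/7.
  reduce S modulo (f_1, f_2, f_3, g_4, g_5, g_6):
  remainder 108/245c⁶ + 81/245c⁵ - 108/35c⁴ - 351/245c³ + 873/245c² + 54/49c - 45/49 ≠ 0; add g_7 = 108/245c⁶ + 81/245c⁵ - 108/35c⁴ - 351/245c³ + 873/245c² + 54/49c - 45/49 to the basis.

The other S-polynomials (S(f_1,g_4), S(f_2,g_4), S(f_3,g_4), S(f_1,g_5), S(f_2,g_5), S(g_4,g_5), S(f_1,g_6), S(f_2,g_6), S(f_3,g_6), S(g_4,g_6), S(g_5,g_6), S(f_1,g_7), S(f_2,g_7), S(f_3,g_7), S(g_4,g_7), S(g_5,g_7), S(g_6,g_7)) all reduce to 0 modulo the current basis, so we have a Gröbner basis.
Inter-reduce: drop elements whose leading term is divisible by another's, tail-reduce, and make monic.

G = {a + 3/7c² - 10/7, b - 12/35c⁵ - 9/35c⁴ + 12/5c³ + 24/35c² - 142/35c - 3/7, c⁶ + ¾c⁵ - 7c⁴ - 13/4c³ + 97/12c² + 5/2c - 25/12}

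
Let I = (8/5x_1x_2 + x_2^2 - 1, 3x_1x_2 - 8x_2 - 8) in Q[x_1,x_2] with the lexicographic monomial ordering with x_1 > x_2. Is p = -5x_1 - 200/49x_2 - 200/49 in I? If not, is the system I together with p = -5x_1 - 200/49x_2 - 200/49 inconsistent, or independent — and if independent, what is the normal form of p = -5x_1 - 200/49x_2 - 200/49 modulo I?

-5x_1 - 200/49x_2 - 200/49 lies in I (it reduces to 0).

First compute the reduced Gröbner basis of I by Buchberger's algorithm.
f_1 = 8/5x_1x_2 + x_2^2 - 1, LT = x_1x_2.
f_2 = 3x_1x_2 - 8x_2 - 8, LT = x_1x_2.

S(f_1,f_2): lcm = x_1x_2. S = 5/8x_2^2 + 8/3x_2 + 49/24.
  leading term x_2^2: no divisor's leading term divides it; move 5/8x_2^2 to the remainder.
  leading term x_2: no divisor's leading term divides it; move 8/3x_2 to the remainder.
  leading term 1: no divisor's leading term divides it; move 49/24 to the remainder.
  remainder 5/8x_2^2 + 8/3x_2 + 49/24 ≠ 0; add h_3 = 5/8x_2^2 + 8/3x_2 + 49/24 to the basis.

S(f_1,h_3): lcm = x_1x_2^2. S = -64/15x_1x_2 - 49/15x_1 + 5/8x_2^3 - 5/8x_2.
  leading term x_1x_2: subtract (-8/3)·f_1 from -64/15x_1x_2 - 49/15x_1 + 5/8x_2^3 - 5/8x_2 → -49/15x_1 + 5/8x_2^3 + 8/3x_2^2 - 5/8x_2 - 8/3
  leading term x_1: no divisor's leading term divides it; move -49/15x_1 to the remainder.
  leading term x_2^3: subtract (x_2)·h_3 from 5/8x_2^3 + 8/3x_2^2 - 5/8x_2 - 8/3 → -8/3x_2 - 8/3
  leading term x_2: no divisor's leading term divides it; move -8/3x_2 to the remainder.
  leading term 1: no divisor's leading term divides it; move -8/3 to the remainder.
  remainder -49/15x_1 - 8/3x_2 - 8/3 ≠ 0; add h_4 = -49/15x_1 - 8/3x_2 - 8/3 to the basis.

The other S-polynomials (S(f_2,h_3), S(f_1,h_4), S(f_2,h_4), S(h_3,h_4)) all reduce to 0 modulo the current basis, so we have a Gröbner basis.
Inter-reduce: drop elements whose leading term is divisible by another's, tail-reduce, and make monic.
Reduced Gröbner basis: {x_1 + 40/49x_2 + 40/49, x_2^2 + 64/15x_2 + 49/15}.
Label its elements g_1 = x_1 + 40/49x_2 + 40/49, g_2 = x_2^2 + 64/15x_2 + 49/15.

Reduce p = -5x_1 - 200/49x_2 - 200/49 modulo G:
  leading term x_1: subtract (-5)·g_1 from -5x_1 - 200/49x_2 - 200/49 → 0
  normal form = 0.
Since the normal form is 0, p ∈ I.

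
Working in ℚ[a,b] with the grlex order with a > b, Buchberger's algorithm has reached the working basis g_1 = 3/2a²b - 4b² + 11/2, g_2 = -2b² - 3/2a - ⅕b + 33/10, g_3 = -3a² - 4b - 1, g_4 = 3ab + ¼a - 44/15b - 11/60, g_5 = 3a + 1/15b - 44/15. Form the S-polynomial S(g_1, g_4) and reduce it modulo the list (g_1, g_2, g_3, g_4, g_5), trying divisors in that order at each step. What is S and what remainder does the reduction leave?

lcm(LM(g_1), LM(g_4)) = a²b.
S = (lcm/LT(g_1))·g_1 − (lcm/LT(g_4))·g_4 = -1/12a² + 44/45ab - 8/3b² + 11/180a + 11/3.
Reduce S modulo (g_1, g_2, g_3, g_4, g_5) in that order:
  leading term a²: subtract (1/36)·g_3 from -1/12a² + 44/45ab - 8/3b² + 11/180a + 11/3 → 44/45ab - 8/3b² + 11/180a + 1/9b + 133/36
  leading term ab: subtract (44/135)·g_4 from 44/45ab - 8/3b² + 11/180a + 1/9b + 133/36 → -8/3b² - 11/540a + 2161/2025b + 30409/8100
  leading term b²: subtract (4/3)·g_2 from -8/3b² - 11/540a + 2161/2025b + 30409/8100 → 1069/540a + 2701/2025b - 5231/8100
  leading term a: subtract (1069/1620)·g_5 from 1069/540a + 2701/2025b - 5231/8100 → 31343/24300b + 31343/24300
  leading term b: no divisor's leading term divides it; move 31343/24300b to the remainder.
  leading term 1: no divisor's leading term divides it; move 31343/24300 to the remainder.
The remainder 31343/24300b + 31343/24300 is nonzero, so it would be added as the next basis element.

S(g_1, g_4) = -1/12a² + 44/45ab - 8/3b² + 11/180a + 11/3; remainder on division = 31343/24300b + 31343/24300.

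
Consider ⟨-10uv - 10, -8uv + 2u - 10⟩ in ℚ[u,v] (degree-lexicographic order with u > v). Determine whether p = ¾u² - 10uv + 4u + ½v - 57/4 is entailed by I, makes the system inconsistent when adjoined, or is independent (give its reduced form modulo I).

¾u² - 10uv + 4u + ½v - 57/4 lies in I (it reduces to 0).

First compute the reduced Gröbner basis of I by Buchberger's algorithm.
f_1 = -10uv - 10, LT = uv.
f_2 = -8uv + 2u - 10, LT = uv.

S(f_1,f_2): lcm = uv. S = ¼u - ¼.
  leading term u: no divisor's leading term divides it; move ¼u to the remainder.
  leading term 1: no divisor's leading term divides it; move -¼ to the remainder.
  remainder ¼u - ¼ ≠ 0; add h_3 = ¼u - ¼ to the basis.

S(f_1,h_3): lcm = uv. S = v + 1.
  leading term v: no divisor's leading term divides it; move v to the remainder.
  leading term 1: no divisor's leading term divides it; move 1 to the remainder.
  remainder v + 1 ≠ 0; add h_4 = v + 1 to the basis.

The other S-polynomials (S(f_2,h_3), S(f_1,h_4), S(f_2,h_4), S(h_3,h_4)) all reduce to 0 modulo the current basis, so we have a Gröbner basis.
Inter-reduce: drop elements whose leading term is divisible by another's, tail-reduce, and make monic.
Reduced Gröbner basis: {u - 1, v + 1}.
Label its elements g_1 = u - 1, g_2 = v + 1.

Reduce p = ¾u² - 10uv + 4u + ½v - 57/4 modulo G:
  leading term u²: subtract (¾u)·g_1 from ¾u² - 10uv + 4u + ½v - 57/4 → -10uv + 19/4u + ½v - 57/4
  leading term uv: subtract (-10v)·g_1 from -10uv + 19/4u + ½v - 57/4 → 19/4u - 19/2v - 57/4
  leading term u: subtract (19/4)·g_1 from 19/4u - 19/2v - 57/4 → -19/2v - 19/2
  leading term v: subtract (-19/2)·g_2 from -19/2v - 19/2 → 0
  normal form = 0.
Since the normal form is 0, p ∈ I.

The remainder on division by a Gröbner basis is unique — it is the normal form.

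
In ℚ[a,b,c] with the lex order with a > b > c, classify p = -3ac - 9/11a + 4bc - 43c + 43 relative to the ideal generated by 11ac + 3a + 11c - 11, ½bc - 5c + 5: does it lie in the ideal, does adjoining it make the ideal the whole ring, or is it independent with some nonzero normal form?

-3ac - 9/11a + 4bc - 43c + 43 lies in I (it reduces to 0).

First compute the reduced Gröbner basis of I by Buchberger's algorithm.
f_1 = 11ac + 3a + 11c - 11, LT = ac.
f_2 = ½bc - 5c + 5, LT = bc.

S(f_1,f_2): lcm = abc. S = 3/11ab + 10ac - 10a + bc - b.
  leading term ab: no divisor's leading term divides it; move 3/11ab to the remainder.
  leading term ac: subtract (10/11)·f_1 from 10ac - 10a + bc - b → -140/11a + bc - b - 10c + 10
  leading term a: no divisor's leading term divides it; move -140/11a to the remainder.
  leading term bc: subtract (2)·f_2 from bc - b - 10c + 10 → -b
  leading term b: no divisor's leading term divides it; move -b to the remainder.
  remainder 3/11ab - 140/11a - b ≠ 0; add h_3 = 3/11ab - 140/11a - b to the basis.

The other S-polynomials (S(f_1,h_3), S(f_2,h_3)) all reduce to 0 modulo the current basis, so we have a Gröbner basis.
Inter-reduce: drop elements whose leading term is divisible by another's, tail-reduce, and make monic.
Reduced Gröbner basis: {ab - 140/3a - 11/3b, ac + 3/11a + c - 1, bc - 10c + 10}.
Label its elements g_1 = ab - 140/3a - 11/3b, g_2 = ac + 3/11a + c - 1, g_3 = bc - 10c + 10.

Reduce p = -3ac - 9/11a + 4bc - 43c + 43 modulo G:
  leading term ac: subtract (-3)·g_2 from -3ac - 9/11a + 4bc - 43c + 43 → 4bc - 40c + 40
  leading term bc: subtract (4)·g_3 from 4bc - 40c + 40 → 0
  normal form = 0.
Since the normal form is 0, p ∈ I.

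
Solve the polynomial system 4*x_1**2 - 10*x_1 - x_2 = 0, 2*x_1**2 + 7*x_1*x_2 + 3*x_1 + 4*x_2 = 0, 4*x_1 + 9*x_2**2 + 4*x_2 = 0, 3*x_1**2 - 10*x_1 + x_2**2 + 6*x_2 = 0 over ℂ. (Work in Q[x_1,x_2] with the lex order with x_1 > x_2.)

Compute a lex Gröbner basis by Buchberger's algorithm.
f_1 = 4*x_1**2 - 10*x_1 - x_2, LT = x_1**2.
f_2 = 2*x_1**2 + 7*x_1*x_2 + 3*x_1 + 4*x_2, LT = x_1**2.
f_3 = 4*x_1 + 9*x_2**2 + 4*x_2, LT = x_1.
f_4 = 3*x_1**2 - 10*x_1 + x_2**2 + 6*x_2, LT = x_1**2.

S(f_1,f_2): lcm = x_1**2. S = -7/2*x_1*x_2 - 4*x_1 - 9/4*x_2.
  reduce S modulo (f_1, f_2, f_3, f_4):
  remainder 63/8*x_2**3 + 25/2*x_2**2 + 7/4*x_2 ≠ 0; add h_5 = 63/8*x_2**3 + 25/2*x_2**2 + 7/4*x_2 to the basis.

S(f_1,f_3): lcm = x_1**2. S = -9/4*x_1*x_2**2 - x_1*x_2 - 5/2*x_1 - 1/4*x_2.
  reduce S modulo (f_1, f_2, f_3, f_4, h_5):
  remainder 1089/98*x_2**2 + 85/28*x_2 ≠ 0; add h_6 = 1089/98*x_2**2 + 85/28*x_2 to the basis.

S(f_1,f_4): lcm = x_1**2. S = 5/6*x_1 - 1/3*x_2**2 - 9/4*x_2.
  reduce S modulo (f_1, f_2, f_3, f_4, h_5, h_6):
  remainder -129637/52272*x_2 ≠ 0; add h_7 = -129637/52272*x_2 to the basis.

The other S-polynomials (S(f_2,f_3), S(f_2,f_4), S(f_3,f_4), S(f_1,h_5), S(f_2,h_5), S(f_3,h_5), S(f_4,h_5), S(f_1,h_6), S(f_2,h_6), S(f_3,h_6), S(f_4,h_6), S(h_5,h_6), S(f_1,h_7), S(f_2,h_7), S(f_3,h_7), S(f_4,h_7), S(h_5,h_7), S(h_6,h_7)) all reduce to 0 modulo the current basis, so we have a Gröbner basis.
Inter-reduce: drop elements whose leading term is divisible by another's, tail-reduce, and make monic.
Reduced Gröbner basis: {x_1, x_2}.

The lex basis is triangular: the last element involves only x_2. Solving x_2 = 0 gives x_2 ∈ {0}; substituting each value into the earlier elements determines the remaining variables.
  x_2 = 0: the earlier basis element becomes x_1 = 0, giving x_1 = 0 — point (0, 0).

{(0, 0)}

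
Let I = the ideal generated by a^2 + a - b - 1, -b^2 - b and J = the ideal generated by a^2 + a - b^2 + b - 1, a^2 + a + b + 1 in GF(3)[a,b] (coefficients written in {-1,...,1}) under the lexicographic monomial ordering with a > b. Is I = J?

Two ideals are equal iff their reduced Gröbner bases coincide (the reduced basis is unique for a fixed ordering).
Buchberger on the first generating set:
f_1 = a^2 + a - b - 1, LT = a^2.
f_2 = -b^2 - b, LT = b^2.

The S-polynomials (S(f_1,f_2)) all reduce to 0 modulo the current basis, so we have a Gröbner basis.
Inter-reduce: drop elements whose leading term is divisible by another's, tail-reduce, and make monic.
Reduced Gröbner basis: {a^2 + a - b - 1, b^2 + b}.

Buchberger on the second generating set:
h_1 = a^2 + a - b^2 + b - 1, LT = a^2.
h_2 = a^2 + a + b + 1, LT = a^2.

S(h_1,h_2): lcm = a^2. S = -b^2 + 1.
  reduce S modulo (h_1, h_2):
  remainder -b^2 + 1 ≠ 0; add k_3 = -b^2 + 1 to the basis.

The other S-polynomials (S(h_1,k_3), S(h_2,k_3)) all reduce to 0 modulo the current basis, so we have a Gröbner basis.
Inter-reduce: drop elements whose leading term is divisible by another's, tail-reduce, and make monic.
Reduced Gröbner basis: {a^2 + a + b + 1, b^2 - 1}.

These differ, so the ideals are not equal.

No, the ideals differ.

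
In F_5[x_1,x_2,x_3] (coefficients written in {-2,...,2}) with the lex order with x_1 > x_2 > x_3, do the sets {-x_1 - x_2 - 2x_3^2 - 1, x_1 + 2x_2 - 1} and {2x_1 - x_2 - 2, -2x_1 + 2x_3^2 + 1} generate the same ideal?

No, the ideals differ.

Two ideals are equal iff their reduced Gröbner bases coincide (the reduced basis is unique for a fixed ordering).
Buchberger on the first generating set:
f_1 = -x_1 - x_2 - 2x_3^2 - 1, LT = x_1.
f_2 = x_1 + 2x_2 - 1, LT = x_1.

S(f_1,f_2): lcm = x_1. S = -x_2 + 2x_3^2 + 2.
  leading term x_2: no divisor's leading term divides it; move -x_2 to the remainder.
  leading term x_3^2: no divisor's leading term divides it; move 2x_3^2 to the remainder.
  leading term 1: no divisor's leading term divides it; move 2 to the remainder.
  remainder -x_2 + 2x_3^2 + 2 ≠ 0; add g_3 = -x_2 + 2x_3^2 + 2 to the basis.

The other S-polynomials (S(f_1,g_3), S(f_2,g_3)) all reduce to 0 modulo the current basis, so we have a Gröbner basis.
Inter-reduce: drop elements whose leading term is divisible by another's, tail-reduce, and make monic.
Reduced Gröbner basis: {x_1 - x_3^2 - 2, x_2 - 2x_3^2 - 2}.

Buchberger on the second generating set:
h_1 = 2x_1 - x_2 - 2, LT = x_1.
h_2 = -2x_1 + 2x_3^2 + 1, LT = x_1.

S(h_1,h_2): lcm = x_1. S = 2x_2 + x_3^2 + 2.
  leading term x_2: no divisor's leading term divides it; move 2x_2 to the remainder.
  leading term x_3^2: no divisor's leading term divides it; move x_3^2 to the remainder.
  leading term 1: no divisor's leading term divides it; move 2 to the remainder.
  remainder 2x_2 + x_3^2 + 2 ≠ 0; add k_3 = 2x_2 + x_3^2 + 2 to the basis.

The other S-polynomials (S(h_1,k_3), S(h_2,k_3)) all reduce to 0 modulo the current basis, so we have a Gröbner basis.
Inter-reduce: drop elements whose leading term is divisible by another's, tail-reduce, and make monic.
Reduced Gröbner basis: {x_1 - x_3^2 + 2, x_2 - 2x_3^2 + 1}.

Since the reduced bases disagree, the two ideals are not the same.
The same test decides containment: I ⊆ J iff every generator of I reduces to 0 modulo a Gröbner basis of J.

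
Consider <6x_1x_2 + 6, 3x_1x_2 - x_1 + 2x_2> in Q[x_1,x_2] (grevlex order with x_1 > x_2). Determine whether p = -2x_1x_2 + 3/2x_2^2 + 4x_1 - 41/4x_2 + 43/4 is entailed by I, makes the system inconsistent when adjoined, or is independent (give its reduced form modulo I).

-2x_1x_2 + 3/2x_2^2 + 4x_1 - 41/4x_2 + 43/4 lies in I (it reduces to 0).

First compute the reduced Gröbner basis of I by Buchberger's algorithm.
f_1 = 6x_1x_2 + 6, LT = x_1x_2.
f_2 = 3x_1x_2 - x_1 + 2x_2, LT = x_1x_2.

S(f_1,f_2): lcm = x_1x_2. S = 1/3x_1 - 2/3x_2 + 1.
  reduce S modulo (f_1, f_2):
  remainder 1/3x_1 - 2/3x_2 + 1 ≠ 0; add h_3 = 1/3x_1 - 2/3x_2 + 1 to the basis.

S(f_1,h_3): lcm = x_1x_2. S = 2x_2^2 - 3x_2 + 1.
  reduce S modulo (f_1, f_2, h_3):
  remainder 2x_2^2 - 3x_2 + 1 ≠ 0; add h_4 = 2x_2^2 - 3x_2 + 1 to the basis.

The other S-polynomials (S(f_2,h_3), S(f_1,h_4), S(f_2,h_4), S(h_3,h_4)) all reduce to 0 modulo the current basis, so we have a Gröbner basis.
Inter-reduce: drop elements whose leading term is divisible by another's, tail-reduce, and make monic.
Reduced Gröbner basis: {x_2^2 - 3/2x_2 + 1/2, x_1 - 2x_2 + 3}.
Label its elements g_1 = x_2^2 - 3/2x_2 + 1/2, g_2 = x_1 - 2x_2 + 3.

Reduce p = -2x_1x_2 + 3/2x_2^2 + 4x_1 - 41/4x_2 + 43/4 modulo G:
  leading term x_1x_2: subtract (-2x_2)·g_2 from -2x_1x_2 + 3/2x_2^2 + 4x_1 - 41/4x_2 + 43/4 → -5/2x_2^2 + 4x_1 - 17/4x_2 + 43/4
  leading term x_2^2: subtract (-5/2)·g_1 from -5/2x_2^2 + 4x_1 - 17/4x_2 + 43/4 → 4x_1 - 8x_2 + 12
  leading term x_1: subtract (4)·g_2 from 4x_1 - 8x_2 + 12 → 0
  normal form = 0.
Since the normal form is 0, p ∈ I.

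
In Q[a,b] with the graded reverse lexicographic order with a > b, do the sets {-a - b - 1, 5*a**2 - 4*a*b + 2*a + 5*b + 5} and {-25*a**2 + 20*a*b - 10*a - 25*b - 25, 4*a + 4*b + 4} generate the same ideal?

Yes, the ideals are equal.

Two ideals are equal iff their reduced Gröbner bases coincide (the reduced basis is unique for a fixed ordering).
Buchberger on the first generating set:
f_1 = -a - b - 1, LT = a.
f_2 = 5*a**2 - 4*a*b + 2*a + 5*b + 5, LT = a**2.

S(f_1,f_2): lcm = a**2. S = 9/5*a*b + 3/5*a - b - 1.
  leading term a*b: subtract (-9/5*b)·f_1 from 9/5*a*b + 3/5*a - b - 1 → -9/5*b**2 + 3/5*a - 14/5*b - 1
  leading term b**2: no divisor's leading term divides it; move -9/5*b**2 to the remainder.
  leading term a: subtract (-3/5)·f_1 from 3/5*a - 14/5*b - 1 → -17/5*b - 8/5
  leading term b: no divisor's leading term divides it; move -17/5*b to the remainder.
  leading term 1: no divisor's leading term divides it; move -8/5 to the remainder.
  remainder -9/5*b**2 - 17/5*b - 8/5 ≠ 0; add g_3 = -9/5*b**2 - 17/5*b - 8/5 to the basis.

The other S-polynomials (S(f_1,g_3), S(f_2,g_3)) all reduce to 0 modulo the current basis, so we have a Gröbner basis.
Inter-reduce: drop elements whose leading term is divisible by another's, tail-reduce, and make monic.
Reduced Gröbner basis: {b**2 + 17/9*b + 8/9, a + b + 1}.

Buchberger on the second generating set:
h_1 = -25*a**2 + 20*a*b - 10*a - 25*b - 25, LT = a**2.
h_2 = 4*a + 4*b + 4, LT = a.

S(h_1,h_2): lcm = a**2. S = -9/5*a*b - 3/5*a + b + 1.
  leading term a*b: subtract (-9/20*b)·h_2 from -9/5*a*b - 3/5*a + b + 1 → 9/5*b**2 - 3/5*a + 14/5*b + 1
  leading term b**2: no divisor's leading term divides it; move 9/5*b**2 to the remainder.
  leading term a: subtract (-3/20)·h_2 from -3/5*a + 14/5*b + 1 → 17/5*b + 8/5
  leading term b: no divisor's leading term divides it; move 17/5*b to the remainder.
  leading term 1: no divisor's leading term divides it; move 8/5 to the remainder.
  remainder 9/5*b**2 + 17/5*b + 8/5 ≠ 0; add k_3 = 9/5*b**2 + 17/5*b + 8/5 to the basis.

The other S-polynomials (S(h_1,k_3), S(h_2,k_3)) all reduce to 0 modulo the current basis, so we have a Gröbner basis.
Inter-reduce: drop elements whose leading term is divisible by another's, tail-reduce, and make monic.
Reduced Gröbner basis: {b**2 + 17/9*b + 8/9, a + b + 1}.

These coincide, so the ideals are equal.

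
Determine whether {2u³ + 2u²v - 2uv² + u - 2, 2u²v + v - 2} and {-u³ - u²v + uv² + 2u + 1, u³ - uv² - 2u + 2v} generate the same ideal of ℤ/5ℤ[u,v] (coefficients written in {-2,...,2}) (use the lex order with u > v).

Since reduced Gröbner bases are canonical representatives of ideals under a given ordering, it suffices to compute and compare them.
Buchberger on the first generating set:
f_1 = 2u³ + 2u²v - 2uv² + u - 2, LT = u³.
f_2 = 2u²v + v - 2, LT = u²v.

S(f_1,f_2): lcm = u³v. S = u²v² - uv³ + u - v.
  reduce S modulo (f_1, f_2):
  remainder -uv³ + u + 2v² ≠ 0; add g_3 = -uv³ + u + 2v² to the basis.

S(f_2,g_3): lcm = u²v³. S = u² + 2uv² - 2v³ - v².
  reduce S modulo (f_1, f_2, g_3):
  remainder u² + 2uv² - 2v³ - v² ≠ 0; add g_4 = u² + 2uv² - 2v³ - v² to the basis.

S(f_2,g_4): lcm = u²v. S = -2uv³ + 2v⁴ + v³ - 2v - 1.
  reduce S modulo (f_1, f_2, g_3, g_4):
  remainder -2u + 2v⁴ + v³ + v² - 2v - 1 ≠ 0; add g_5 = -2u + 2v⁴ + v³ + v² - 2v - 1 to the basis.

S(g_3,g_5): lcm = uv³. S = -u + v⁷ - 2v⁶ - 2v⁵ - v⁴ + 2v³ - 2v².
  reduce S modulo (f_1, f_2, g_3, g_4, g_5):
  remainder v⁷ - 2v⁶ - 2v⁵ - 2v⁴ - v³ + v - 2 ≠ 0; add g_6 = v⁷ - 2v⁶ - 2v⁵ - 2v⁴ - v³ + v - 2 to the basis.

The other S-polynomials (S(f_1,g_3), S(f_1,g_4), S(g_3,g_4), S(f_1,g_5), S(f_2,g_5), S(g_4,g_5), S(f_1,g_6), S(f_2,g_6), S(g_3,g_6), S(g_4,g_6), S(g_5,g_6)) all reduce to 0 modulo the current basis, so we have a Gröbner basis.
Inter-reduce: drop elements whose leading term is divisible by another's, tail-reduce, and make monic.
Reduced Gröbner basis: {u - v⁴ + 2v³ + 2v² + v - 2, v⁷ - 2v⁶ - 2v⁵ - 2v⁴ - v³ + v - 2}.

Buchberger on the second generating set:
h_1 = -u³ - u²v + uv² + 2u + 1, LT = u³.
h_2 = u³ - uv² - 2u + 2v, LT = u³.

S(h_1,h_2): lcm = u³. S = u²v - 2v - 1.
  reduce S modulo (h_1, h_2):
  remainder u²v - 2v - 1 ≠ 0; add k_3 = u²v - 2v - 1 to the basis.

S(h_1,k_3): lcm = u³v. S = u²v² - uv³ + u - v.
  reduce S modulo (h_1, h_2, k_3):
  remainder -uv³ + u + 2v² ≠ 0; add k_4 = -uv³ + u + 2v² to the basis.

S(k_3,k_4): lcm = u²v³. S = u² + 2uv² - 2v³ - v².
  reduce S modulo (h_1, h_2, k_3, k_4):
  remainder u² + 2uv² - 2v³ - v² ≠ 0; add k_5 = u² + 2uv² - 2v³ - v² to the basis.

S(k_3,k_5): lcm = u²v. S = -2uv³ + 2v⁴ + v³ - 2v - 1.
  reduce S modulo (h_1, h_2, k_3, k_4, k_5):
  remainder -2u + 2v⁴ + v³ + v² - 2v - 1 ≠ 0; add k_6 = -2u + 2v⁴ + v³ + v² - 2v - 1 to the basis.

S(k_4,k_6): lcm = uv³. S = -u + v⁷ - 2v⁶ - 2v⁵ - v⁴ + 2v³ - 2v².
  reduce S modulo (h_1, h_2, k_3, k_4, k_5, k_6):
  remainder v⁷ - 2v⁶ - 2v⁵ - 2v⁴ - v³ + v - 2 ≠ 0; add k_7 = v⁷ - 2v⁶ - 2v⁵ - 2v⁴ - v³ + v - 2 to the basis.

The other S-polynomials (S(h_2,k_3), S(h_1,k_4), S(h_2,k_4), S(h_1,k_5), S(h_2,k_5), S(k_4,k_5), S(h_1,k_6), S(h_2,k_6), S(k_3,k_6), S(k_5,k_6), S(h_1,k_7), S(h_2,k_7), S(k_3,k_7), S(k_4,k_7), S(k_5,k_7), S(k_6,k_7)) all reduce to 0 modulo the current basis, so we have a Gröbner basis.
Inter-reduce: drop elements whose leading term is divisible by another's, tail-reduce, and make monic.
Reduced Gröbner basis: {u - v⁴ + 2v³ + 2v² + v - 2, v⁷ - 2v⁶ - 2v⁵ - 2v⁴ - v³ + v - 2}.

Same reduced basis, so the two generating sets span the same ideal.
The same test decides containment: I ⊆ J iff every generator of I reduces to 0 modulo a Gröbner basis of J.

Yes, the ideals are equal.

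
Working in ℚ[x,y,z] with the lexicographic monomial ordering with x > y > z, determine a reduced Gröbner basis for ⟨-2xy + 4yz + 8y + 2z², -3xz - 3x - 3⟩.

f_1 = -2xy + 4yz + 8y + 2z², LT = xy.
f_2 = -3xz - 3x - 3, LT = xz.

S(f_1,f_2): lcm = xyz. S = -xy - 2yz² - 4yz - y - z³.
  reduce S modulo (f_1, f_2):
  remainder -2yz² - 6yz - 5y - z³ - z² ≠ 0; add g_3 = -2yz² - 6yz - 5y - z³ - z² to the basis.

The other S-polynomials (S(f_1,g_3), S(f_2,g_3)) all reduce to 0 modulo the current basis, so we have a Gröbner basis.

G = {xy - 2yz - 4y - z², xz + x + 1, yz² + 3yz + 5/2y + ½z³ + ½z²}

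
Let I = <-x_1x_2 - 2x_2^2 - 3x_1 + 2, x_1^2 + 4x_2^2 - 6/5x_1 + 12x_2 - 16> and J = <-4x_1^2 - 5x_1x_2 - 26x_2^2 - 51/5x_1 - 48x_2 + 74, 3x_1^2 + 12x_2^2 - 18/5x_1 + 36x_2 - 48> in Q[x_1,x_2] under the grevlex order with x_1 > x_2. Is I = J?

Since reduced Gröbner bases are canonical representatives of ideals under a given ordering, it suffices to compute and compare them.
Buchberger on the first generating set:
f_1 = -x_1x_2 - 2x_2^2 - 3x_1 + 2, LT = x_1x_2.
f_2 = x_1^2 + 4x_2^2 - 6/5x_1 + 12x_2 - 16, LT = x_1^2.

S(f_1,f_2): lcm = x_1^2x_2. S = 2x_1x_2^2 - 4x_2^3 + 3x_1^2 + 6/5x_1x_2 - 12x_2^2 - 2x_1 + 16x_2.
  reduce S modulo (f_1, f_2):
  remainder -8x_2^3 - 72/5x_2^2 + 16x_1 - 16x_2 + 192/5 ≠ 0; add g_3 = -8x_2^3 - 72/5x_2^2 + 16x_1 - 16x_2 + 192/5 to the basis.

The other S-polynomials (S(f_1,g_3), S(f_2,g_3)) all reduce to 0 modulo the current basis, so we have a Gröbner basis.
Inter-reduce: drop elements whose leading term is divisible by another's, tail-reduce, and make monic.
Reduced Gröbner basis: {x_2^3 + 9/5x_2^2 - 2x_1 + 2x_2 - 24/5, x_1^2 + 4x_2^2 - 6/5x_1 + 12x_2 - 16, x_1x_2 + 2x_2^2 + 3x_1 - 2}.

Buchberger on the second generating set:
h_1 = -4x_1^2 - 5x_1x_2 - 26x_2^2 - 51/5x_1 - 48x_2 + 74, LT = x_1^2.
h_2 = 3x_1^2 + 12x_2^2 - 18/5x_1 + 36x_2 - 48, LT = x_1^2.

S(h_1,h_2): lcm = x_1^2. S = 5/4x_1x_2 + 5/2x_2^2 + 15/4x_1 - 5/2.
  reduce S modulo (h_1, h_2):
  remainder 5/4x_1x_2 + 5/2x_2^2 + 15/4x_1 - 5/2 ≠ 0; add k_3 = 5/4x_1x_2 + 5/2x_2^2 + 15/4x_1 - 5/2 to the basis.

S(h_1,k_3): lcm = x_1^2x_2. S = -3/4x_1x_2^2 + 13/2x_2^3 - 3x_1^2 + 51/20x_1x_2 + 12x_2^2 + 2x_1 - 37/2x_2.
  reduce S modulo (h_1, h_2, k_3):
  remainder 8x_2^3 + 72/5x_2^2 - 16x_1 + 16x_2 - 192/5 ≠ 0; add k_4 = 8x_2^3 + 72/5x_2^2 - 16x_1 + 16x_2 - 192/5 to the basis.

The other S-polynomials (S(h_2,k_3), S(h_1,k_4), S(h_2,k_4), S(k_3,k_4)) all reduce to 0 modulo the current basis, so we have a Gröbner basis.
Inter-reduce: drop elements whose leading term is divisible by another's, tail-reduce, and make monic.
Reduced Gröbner basis: {x_2^3 + 9/5x_2^2 - 2x_1 + 2x_2 - 24/5, x_1^2 + 4x_2^2 - 6/5x_1 + 12x_2 - 16, x_1x_2 + 2x_2^2 + 3x_1 - 2}.

These coincide, so the ideals are equal.
The choice of monomial ordering does not affect the verdict — as long as both bases are computed under the same ordering, their equality decides ideal equality.

Yes, the ideals are equal.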